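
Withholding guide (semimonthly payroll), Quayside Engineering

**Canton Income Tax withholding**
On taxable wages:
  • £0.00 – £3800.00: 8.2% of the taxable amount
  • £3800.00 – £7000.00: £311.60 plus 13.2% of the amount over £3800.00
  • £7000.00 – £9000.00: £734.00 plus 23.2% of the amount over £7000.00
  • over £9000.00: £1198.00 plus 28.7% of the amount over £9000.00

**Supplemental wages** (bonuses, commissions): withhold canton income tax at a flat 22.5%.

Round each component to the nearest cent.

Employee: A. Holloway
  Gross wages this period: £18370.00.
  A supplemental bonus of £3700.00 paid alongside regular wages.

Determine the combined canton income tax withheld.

£4719.69

Canton Income Tax: taxable = £18370.00
  £1198.00 + 28.7% × (£18370.00 − £9000.00) = £1198.00 + 28.7% × £9370.00 = £3887.19
Supplemental (22.5% flat on bonus): 22.5% × £3700.00 = £832.50
Total canton income tax: £3887.19 + £832.50 = £4719.69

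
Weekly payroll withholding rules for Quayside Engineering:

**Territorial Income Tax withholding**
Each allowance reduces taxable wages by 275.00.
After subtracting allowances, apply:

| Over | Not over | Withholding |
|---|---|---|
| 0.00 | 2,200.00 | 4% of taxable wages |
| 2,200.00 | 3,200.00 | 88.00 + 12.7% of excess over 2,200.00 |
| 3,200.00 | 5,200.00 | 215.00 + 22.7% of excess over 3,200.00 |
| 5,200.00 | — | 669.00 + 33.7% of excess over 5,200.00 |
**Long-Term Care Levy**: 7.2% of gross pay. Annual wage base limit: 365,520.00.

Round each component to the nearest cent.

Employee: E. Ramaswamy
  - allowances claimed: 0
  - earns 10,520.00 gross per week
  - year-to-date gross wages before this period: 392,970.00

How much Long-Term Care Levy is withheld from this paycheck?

Long-Term Care Levy: YTD 392,970.00 ≥ cap 365,520.00 → 0.00

0.00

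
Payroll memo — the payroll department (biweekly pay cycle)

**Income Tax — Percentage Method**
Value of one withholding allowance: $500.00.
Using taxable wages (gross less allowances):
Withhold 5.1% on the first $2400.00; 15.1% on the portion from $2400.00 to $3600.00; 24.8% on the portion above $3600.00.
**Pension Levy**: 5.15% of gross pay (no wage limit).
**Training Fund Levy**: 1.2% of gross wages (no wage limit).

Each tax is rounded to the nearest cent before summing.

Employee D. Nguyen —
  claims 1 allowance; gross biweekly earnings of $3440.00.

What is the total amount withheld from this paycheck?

$422.38

Income Tax: taxable = $3440.00 − 1×$500.00 = $2940.00
  $122.40 + 15.1% × ($2940.00 − $2400.00) = $122.40 + 15.1% × $540.00 = $203.94
Pension Levy: 5.15% × $3440.00 = $177.16
Training Fund Levy: 1.2% × $3440.00 = $41.28
Total: $203.94 + $177.16 + $41.28 = $422.38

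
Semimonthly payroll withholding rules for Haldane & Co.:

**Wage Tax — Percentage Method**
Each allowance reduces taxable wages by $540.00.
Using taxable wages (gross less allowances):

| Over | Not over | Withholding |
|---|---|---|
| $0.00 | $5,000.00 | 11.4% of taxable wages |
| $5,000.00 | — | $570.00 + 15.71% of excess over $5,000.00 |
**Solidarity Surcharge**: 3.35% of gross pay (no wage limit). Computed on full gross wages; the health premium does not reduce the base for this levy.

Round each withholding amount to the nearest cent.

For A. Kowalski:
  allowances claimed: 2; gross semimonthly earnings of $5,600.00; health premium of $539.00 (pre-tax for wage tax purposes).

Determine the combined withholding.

Wage Tax: taxable = $5,600.00 − $539.00 − 2×$540.00 = $3,981.00
  11.4% × $3,981.00 = $453.83
Solidarity Surcharge: 3.35% × $5,600.00 = $187.60
Total: $453.83 + $187.60 = $641.43

$641.43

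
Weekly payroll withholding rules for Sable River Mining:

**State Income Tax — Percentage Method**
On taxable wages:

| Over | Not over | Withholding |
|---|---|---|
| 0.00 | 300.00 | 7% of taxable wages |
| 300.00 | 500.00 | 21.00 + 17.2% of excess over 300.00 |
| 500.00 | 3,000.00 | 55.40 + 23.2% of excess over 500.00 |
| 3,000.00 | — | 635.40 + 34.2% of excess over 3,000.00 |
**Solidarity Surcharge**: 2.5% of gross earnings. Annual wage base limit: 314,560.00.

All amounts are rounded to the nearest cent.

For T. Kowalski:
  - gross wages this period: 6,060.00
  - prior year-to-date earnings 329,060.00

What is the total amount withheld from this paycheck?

1,681.92

State Income Tax: taxable = 6,060.00
  635.40 + 34.2% × (6,060.00 − 3,000.00) = 635.40 + 34.2% × 3,060.00 = 1,681.92
Solidarity Surcharge: YTD 329,060.00 ≥ cap 314,560.00 → 0.00
Total: 1,681.92 + 0.00 = 1,681.92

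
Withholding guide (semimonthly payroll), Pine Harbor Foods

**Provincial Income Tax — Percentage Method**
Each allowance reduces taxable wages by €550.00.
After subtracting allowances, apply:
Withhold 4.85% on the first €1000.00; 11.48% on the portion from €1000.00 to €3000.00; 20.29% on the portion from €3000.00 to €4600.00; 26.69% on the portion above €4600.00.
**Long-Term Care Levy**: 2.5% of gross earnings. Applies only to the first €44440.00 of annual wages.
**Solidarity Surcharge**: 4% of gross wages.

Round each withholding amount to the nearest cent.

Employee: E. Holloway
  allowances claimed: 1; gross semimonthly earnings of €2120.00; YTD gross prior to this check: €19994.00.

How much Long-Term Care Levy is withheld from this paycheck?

€53.00

Long-Term Care Levy: 2.5% × €2120.00 = €53.00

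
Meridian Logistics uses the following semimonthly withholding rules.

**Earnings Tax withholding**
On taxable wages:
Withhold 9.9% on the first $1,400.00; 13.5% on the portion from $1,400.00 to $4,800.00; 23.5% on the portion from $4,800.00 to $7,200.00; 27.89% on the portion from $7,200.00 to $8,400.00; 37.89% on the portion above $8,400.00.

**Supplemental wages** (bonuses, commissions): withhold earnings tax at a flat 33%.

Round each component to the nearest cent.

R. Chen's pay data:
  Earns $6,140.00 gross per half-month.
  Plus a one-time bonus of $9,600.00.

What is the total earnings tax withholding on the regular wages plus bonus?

Earnings Tax: taxable = $6,140.00
  $597.60 + 23.5% × ($6,140.00 − $4,800.00) = $597.60 + 23.5% × $1,340.00 = $912.50
Supplemental (33% flat on bonus): 33% × $9,600.00 = $3,168.00
Total earnings tax: $912.50 + $3,168.00 = $4,080.50

$4,080.50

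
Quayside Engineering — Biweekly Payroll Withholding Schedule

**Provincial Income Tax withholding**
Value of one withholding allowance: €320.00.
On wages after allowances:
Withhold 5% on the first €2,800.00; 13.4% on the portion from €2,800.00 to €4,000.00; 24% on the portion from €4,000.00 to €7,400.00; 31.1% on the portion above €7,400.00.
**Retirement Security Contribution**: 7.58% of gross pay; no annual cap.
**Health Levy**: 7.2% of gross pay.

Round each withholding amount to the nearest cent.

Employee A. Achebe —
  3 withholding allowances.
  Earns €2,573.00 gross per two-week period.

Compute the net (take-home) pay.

€2,112.06

Provincial Income Tax: taxable = €2,573.00 − 3×€320.00 = €1,613.00
  5% × €1,613.00 = €80.65
Retirement Security Contribution: 7.58% × €2,573.00 = €195.03
Health Levy: 7.2% × €2,573.00 = €185.26
Total withheld: €80.65 + €195.03 + €185.26 = €460.94
Net pay: €2,573.00 − €460.94 = €2,112.06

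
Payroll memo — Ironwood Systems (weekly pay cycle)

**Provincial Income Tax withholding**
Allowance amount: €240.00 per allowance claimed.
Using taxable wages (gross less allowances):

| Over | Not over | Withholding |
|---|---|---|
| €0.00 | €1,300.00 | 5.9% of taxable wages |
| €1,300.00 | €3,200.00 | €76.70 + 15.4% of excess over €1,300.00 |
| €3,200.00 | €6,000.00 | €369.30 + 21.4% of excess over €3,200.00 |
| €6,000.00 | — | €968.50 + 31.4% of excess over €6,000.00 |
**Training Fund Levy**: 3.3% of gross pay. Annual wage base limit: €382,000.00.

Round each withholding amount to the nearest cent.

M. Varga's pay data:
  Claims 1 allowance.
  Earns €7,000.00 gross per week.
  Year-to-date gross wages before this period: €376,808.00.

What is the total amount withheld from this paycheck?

€1,378.48

Provincial Income Tax: taxable = €7,000.00 − 1×€240.00 = €6,760.00
  €968.50 + 31.4% × (€6,760.00 − €6,000.00) = €968.50 + 31.4% × €760.00 = €1,207.14
Training Fund Levy: cap €382,000.00 − YTD €376,808.00 = €5,192.00 subject; 3.3% × €5,192.00 = €171.34
Total: €1,207.14 + €171.34 = €1,378.48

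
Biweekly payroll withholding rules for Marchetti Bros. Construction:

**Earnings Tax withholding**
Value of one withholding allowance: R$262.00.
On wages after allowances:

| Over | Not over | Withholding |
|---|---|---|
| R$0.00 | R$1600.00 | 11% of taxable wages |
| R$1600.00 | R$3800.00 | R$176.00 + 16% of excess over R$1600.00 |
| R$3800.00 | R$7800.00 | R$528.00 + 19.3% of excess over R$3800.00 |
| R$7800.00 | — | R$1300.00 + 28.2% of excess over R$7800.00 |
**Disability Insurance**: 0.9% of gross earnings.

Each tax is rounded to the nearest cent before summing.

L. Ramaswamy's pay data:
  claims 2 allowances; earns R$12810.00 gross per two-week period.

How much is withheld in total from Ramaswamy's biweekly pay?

Earnings Tax: taxable = R$12810.00 − 2×R$262.00 = R$12286.00
  R$1300.00 + 28.2% × (R$12286.00 − R$7800.00) = R$1300.00 + 28.2% × R$4486.00 = R$2565.05
Disability Insurance: 0.9% × R$12810.00 = R$115.29
Total: R$2565.05 + R$115.29 = R$2680.34

R$2680.34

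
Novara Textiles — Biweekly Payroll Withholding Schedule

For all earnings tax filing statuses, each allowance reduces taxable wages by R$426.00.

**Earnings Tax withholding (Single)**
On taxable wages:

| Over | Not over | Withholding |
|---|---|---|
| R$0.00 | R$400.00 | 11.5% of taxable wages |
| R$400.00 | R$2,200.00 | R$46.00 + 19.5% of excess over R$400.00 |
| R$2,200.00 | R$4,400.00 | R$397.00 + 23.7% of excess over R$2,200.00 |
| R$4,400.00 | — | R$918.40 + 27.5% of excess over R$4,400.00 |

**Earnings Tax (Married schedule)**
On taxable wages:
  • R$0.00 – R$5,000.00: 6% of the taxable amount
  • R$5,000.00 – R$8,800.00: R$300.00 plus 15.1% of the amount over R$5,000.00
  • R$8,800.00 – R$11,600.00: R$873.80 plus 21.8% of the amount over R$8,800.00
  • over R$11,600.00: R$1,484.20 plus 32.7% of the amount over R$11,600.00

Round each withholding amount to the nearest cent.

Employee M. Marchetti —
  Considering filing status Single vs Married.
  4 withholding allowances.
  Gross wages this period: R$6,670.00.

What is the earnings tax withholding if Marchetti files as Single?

Earnings Tax (Single): taxable = R$6,670.00 − 4×R$426.00 = R$4,966.00
  R$918.40 + 27.5% × (R$4,966.00 − R$4,400.00) = R$918.40 + 27.5% × R$566.00 = R$1,074.05

R$1,074.05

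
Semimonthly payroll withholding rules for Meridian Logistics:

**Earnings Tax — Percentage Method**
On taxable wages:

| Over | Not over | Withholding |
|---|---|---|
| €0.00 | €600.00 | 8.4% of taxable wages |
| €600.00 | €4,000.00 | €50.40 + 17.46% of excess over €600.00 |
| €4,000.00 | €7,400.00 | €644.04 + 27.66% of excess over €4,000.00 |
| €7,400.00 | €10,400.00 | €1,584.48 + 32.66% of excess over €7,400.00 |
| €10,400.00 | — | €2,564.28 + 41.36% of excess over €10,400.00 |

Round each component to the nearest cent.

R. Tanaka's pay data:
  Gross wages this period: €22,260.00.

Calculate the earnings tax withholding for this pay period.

€7,469.58

Earnings Tax: taxable = €22,260.00
  €2,564.28 + 41.36% × (€22,260.00 − €10,400.00) = €2,564.28 + 41.36% × €11,860.00 = €7,469.58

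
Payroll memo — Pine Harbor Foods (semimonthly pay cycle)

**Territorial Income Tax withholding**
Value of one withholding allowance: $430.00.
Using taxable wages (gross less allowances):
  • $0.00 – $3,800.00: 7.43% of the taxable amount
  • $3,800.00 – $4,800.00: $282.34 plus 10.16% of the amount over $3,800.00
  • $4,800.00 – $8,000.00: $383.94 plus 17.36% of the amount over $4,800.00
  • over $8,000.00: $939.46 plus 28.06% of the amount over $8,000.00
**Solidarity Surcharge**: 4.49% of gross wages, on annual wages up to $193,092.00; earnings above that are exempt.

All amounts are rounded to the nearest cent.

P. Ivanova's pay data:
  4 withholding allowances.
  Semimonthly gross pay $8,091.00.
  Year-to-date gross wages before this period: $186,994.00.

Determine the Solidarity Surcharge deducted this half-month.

$273.80

Solidarity Surcharge: cap $193,092.00 − YTD $186,994.00 = $6,098.00 subject; 4.49% × $6,098.00 = $273.80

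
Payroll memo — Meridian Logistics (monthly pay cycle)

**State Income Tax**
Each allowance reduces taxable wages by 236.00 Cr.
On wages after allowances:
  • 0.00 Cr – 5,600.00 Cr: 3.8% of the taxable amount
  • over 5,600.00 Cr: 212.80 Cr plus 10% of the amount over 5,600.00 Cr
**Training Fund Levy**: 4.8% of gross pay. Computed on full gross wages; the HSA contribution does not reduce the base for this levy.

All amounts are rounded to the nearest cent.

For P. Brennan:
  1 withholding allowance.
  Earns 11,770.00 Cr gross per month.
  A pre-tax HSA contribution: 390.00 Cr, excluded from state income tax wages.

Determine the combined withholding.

1,332.16 Cr

State Income Tax: taxable = 11,770.00 Cr − 390.00 Cr − 1×236.00 Cr = 11,144.00 Cr
  212.80 Cr + 10% × (11,144.00 Cr − 5,600.00 Cr) = 212.80 Cr + 10% × 5,544.00 Cr = 767.20 Cr
Training Fund Levy: 4.8% × 11,770.00 Cr = 564.96 Cr
Total: 767.20 Cr + 564.96 Cr = 1,332.16 Cr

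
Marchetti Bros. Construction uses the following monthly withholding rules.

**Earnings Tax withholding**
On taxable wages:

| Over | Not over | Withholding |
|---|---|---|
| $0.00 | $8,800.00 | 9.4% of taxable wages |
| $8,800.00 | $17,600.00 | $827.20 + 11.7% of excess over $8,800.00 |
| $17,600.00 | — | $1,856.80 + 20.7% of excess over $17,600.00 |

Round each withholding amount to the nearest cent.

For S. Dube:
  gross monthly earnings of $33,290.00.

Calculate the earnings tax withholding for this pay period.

Earnings Tax: taxable = $33,290.00
  $1,856.80 + 20.7% × ($33,290.00 − $17,600.00) = $1,856.80 + 20.7% × $15,690.00 = $5,104.63

$5,104.63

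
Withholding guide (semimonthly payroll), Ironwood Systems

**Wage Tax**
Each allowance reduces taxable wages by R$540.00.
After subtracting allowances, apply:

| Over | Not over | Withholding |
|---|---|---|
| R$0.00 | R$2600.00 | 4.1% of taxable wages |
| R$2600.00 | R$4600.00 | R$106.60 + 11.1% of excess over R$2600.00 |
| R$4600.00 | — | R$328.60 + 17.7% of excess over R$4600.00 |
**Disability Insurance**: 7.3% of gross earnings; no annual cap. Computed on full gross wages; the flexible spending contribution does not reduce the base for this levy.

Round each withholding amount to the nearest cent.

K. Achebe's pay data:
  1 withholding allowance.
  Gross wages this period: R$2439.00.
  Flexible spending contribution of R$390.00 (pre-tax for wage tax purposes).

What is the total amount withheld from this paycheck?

R$239.92

Wage Tax: taxable = R$2439.00 − R$390.00 − 1×R$540.00 = R$1509.00
  4.1% × R$1509.00 = R$61.87
Disability Insurance: 7.3% × R$2439.00 = R$178.05
Total: R$61.87 + R$178.05 = R$239.92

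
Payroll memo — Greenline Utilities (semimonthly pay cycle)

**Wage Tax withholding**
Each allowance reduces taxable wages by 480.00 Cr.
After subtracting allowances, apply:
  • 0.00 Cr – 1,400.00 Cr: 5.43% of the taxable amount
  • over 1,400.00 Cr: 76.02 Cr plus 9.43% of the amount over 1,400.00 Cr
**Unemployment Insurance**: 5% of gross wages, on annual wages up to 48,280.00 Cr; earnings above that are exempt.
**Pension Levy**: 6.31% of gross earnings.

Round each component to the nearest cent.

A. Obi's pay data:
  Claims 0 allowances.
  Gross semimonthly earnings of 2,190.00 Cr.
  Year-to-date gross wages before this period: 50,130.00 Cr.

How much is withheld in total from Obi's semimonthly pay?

288.71 Cr

Wage Tax: taxable = 2,190.00 Cr
  76.02 Cr + 9.43% × (2,190.00 Cr − 1,400.00 Cr) = 76.02 Cr + 9.43% × 790.00 Cr = 150.52 Cr
Unemployment Insurance: YTD 50,130.00 Cr ≥ cap 48,280.00 Cr → 0.00 Cr
Pension Levy: 6.31% × 2,190.00 Cr = 138.19 Cr
Total: 150.52 Cr + 0.00 Cr + 138.19 Cr = 288.71 Cr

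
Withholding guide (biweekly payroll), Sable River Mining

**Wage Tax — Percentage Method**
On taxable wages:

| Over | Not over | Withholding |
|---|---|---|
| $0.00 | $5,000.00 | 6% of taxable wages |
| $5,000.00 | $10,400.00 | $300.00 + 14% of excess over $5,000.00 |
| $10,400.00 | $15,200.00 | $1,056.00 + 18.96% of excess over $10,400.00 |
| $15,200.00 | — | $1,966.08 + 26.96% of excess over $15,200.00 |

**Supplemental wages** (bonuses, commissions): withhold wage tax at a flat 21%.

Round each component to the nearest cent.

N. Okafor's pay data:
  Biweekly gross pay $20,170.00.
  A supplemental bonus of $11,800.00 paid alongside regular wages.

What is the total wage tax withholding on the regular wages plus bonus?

$5,783.99

Wage Tax: taxable = $20,170.00
  $1,966.08 + 26.96% × ($20,170.00 − $15,200.00) = $1,966.08 + 26.96% × $4,970.00 = $3,305.99
Supplemental (21% flat on bonus): 21% × $11,800.00 = $2,478.00
Total wage tax: $3,305.99 + $2,478.00 = $5,783.99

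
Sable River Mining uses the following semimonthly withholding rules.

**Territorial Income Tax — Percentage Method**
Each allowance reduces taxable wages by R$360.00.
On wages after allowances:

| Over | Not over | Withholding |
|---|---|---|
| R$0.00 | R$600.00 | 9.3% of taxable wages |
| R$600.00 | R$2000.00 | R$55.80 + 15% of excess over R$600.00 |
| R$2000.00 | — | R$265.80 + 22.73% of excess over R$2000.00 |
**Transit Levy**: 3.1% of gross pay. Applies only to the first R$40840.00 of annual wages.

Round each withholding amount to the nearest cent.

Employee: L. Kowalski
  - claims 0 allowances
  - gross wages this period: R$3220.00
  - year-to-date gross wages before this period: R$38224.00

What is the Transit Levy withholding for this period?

Transit Levy: cap R$40840.00 − YTD R$38224.00 = R$2616.00 subject; 3.1% × R$2616.00 = R$81.10

R$81.10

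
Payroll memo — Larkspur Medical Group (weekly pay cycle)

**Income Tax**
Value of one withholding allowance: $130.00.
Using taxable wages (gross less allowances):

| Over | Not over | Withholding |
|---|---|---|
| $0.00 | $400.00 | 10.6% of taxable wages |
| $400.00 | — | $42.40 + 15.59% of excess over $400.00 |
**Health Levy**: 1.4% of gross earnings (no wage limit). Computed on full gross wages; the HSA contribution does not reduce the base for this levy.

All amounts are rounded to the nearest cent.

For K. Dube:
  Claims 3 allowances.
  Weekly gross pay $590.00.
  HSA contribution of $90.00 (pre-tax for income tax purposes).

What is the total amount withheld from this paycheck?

$19.92

Income Tax: taxable = $590.00 − $90.00 − 3×$130.00 = $110.00
  10.6% × $110.00 = $11.66
Health Levy: 1.4% × $590.00 = $8.26
Total: $11.66 + $8.26 = $19.92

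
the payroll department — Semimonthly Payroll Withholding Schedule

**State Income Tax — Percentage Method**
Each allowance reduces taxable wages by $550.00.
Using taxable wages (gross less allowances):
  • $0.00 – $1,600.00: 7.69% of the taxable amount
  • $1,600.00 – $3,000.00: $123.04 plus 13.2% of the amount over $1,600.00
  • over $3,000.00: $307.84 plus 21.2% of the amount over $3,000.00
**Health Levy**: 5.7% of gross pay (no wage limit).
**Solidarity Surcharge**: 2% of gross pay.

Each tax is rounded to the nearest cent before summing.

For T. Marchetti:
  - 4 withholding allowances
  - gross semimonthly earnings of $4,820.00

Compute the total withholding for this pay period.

State Income Tax: taxable = $4,820.00 − 4×$550.00 = $2,620.00
  $123.04 + 13.2% × ($2,620.00 − $1,600.00) = $123.04 + 13.2% × $1,020.00 = $257.68
Health Levy: 5.7% × $4,820.00 = $274.74
Solidarity Surcharge: 2% × $4,820.00 = $96.40
Total: $257.68 + $274.74 + $96.40 = $628.82

$628.82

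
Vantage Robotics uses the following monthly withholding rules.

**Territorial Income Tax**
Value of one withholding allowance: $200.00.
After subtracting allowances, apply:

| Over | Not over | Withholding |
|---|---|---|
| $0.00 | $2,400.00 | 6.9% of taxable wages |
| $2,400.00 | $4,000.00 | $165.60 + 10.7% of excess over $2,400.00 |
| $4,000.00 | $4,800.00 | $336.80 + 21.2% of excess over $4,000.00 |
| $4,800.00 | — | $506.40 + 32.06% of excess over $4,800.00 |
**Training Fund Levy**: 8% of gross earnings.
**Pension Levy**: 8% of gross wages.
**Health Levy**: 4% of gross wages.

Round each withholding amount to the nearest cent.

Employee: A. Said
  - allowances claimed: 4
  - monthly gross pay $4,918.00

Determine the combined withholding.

$1,345.42

Territorial Income Tax: taxable = $4,918.00 − 4×$200.00 = $4,118.00
  $336.80 + 21.2% × ($4,118.00 − $4,000.00) = $336.80 + 21.2% × $118.00 = $361.82
Training Fund Levy: 8% × $4,918.00 = $393.44
Pension Levy: 8% × $4,918.00 = $393.44
Health Levy: 4% × $4,918.00 = $196.72
Total: $361.82 + $393.44 + $393.44 + $196.72 = $1,345.42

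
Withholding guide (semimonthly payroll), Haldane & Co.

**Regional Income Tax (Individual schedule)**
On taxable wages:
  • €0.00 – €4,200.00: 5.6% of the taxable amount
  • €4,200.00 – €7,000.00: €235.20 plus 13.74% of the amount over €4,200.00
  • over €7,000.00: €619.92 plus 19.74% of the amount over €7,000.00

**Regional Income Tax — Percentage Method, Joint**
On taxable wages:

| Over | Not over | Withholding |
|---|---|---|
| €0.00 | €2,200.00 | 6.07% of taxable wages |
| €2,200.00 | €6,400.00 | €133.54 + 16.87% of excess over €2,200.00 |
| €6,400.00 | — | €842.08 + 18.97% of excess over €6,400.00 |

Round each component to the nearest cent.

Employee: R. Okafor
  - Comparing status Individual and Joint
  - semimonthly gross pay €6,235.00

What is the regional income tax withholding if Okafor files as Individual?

Regional Income Tax (Individual): taxable = €6,235.00
  €235.20 + 13.74% × (€6,235.00 − €4,200.00) = €235.20 + 13.74% × €2,035.00 = €514.81

€514.81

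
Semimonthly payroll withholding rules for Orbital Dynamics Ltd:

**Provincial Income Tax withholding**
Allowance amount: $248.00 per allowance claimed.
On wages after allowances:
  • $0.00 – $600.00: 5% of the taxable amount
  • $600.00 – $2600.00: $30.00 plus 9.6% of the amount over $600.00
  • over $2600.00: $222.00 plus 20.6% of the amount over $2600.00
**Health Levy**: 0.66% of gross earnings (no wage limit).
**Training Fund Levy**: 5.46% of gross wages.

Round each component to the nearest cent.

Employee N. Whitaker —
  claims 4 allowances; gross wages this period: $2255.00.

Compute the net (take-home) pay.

$2023.35

Provincial Income Tax: taxable = $2255.00 − 4×$248.00 = $1263.00
  $30.00 + 9.6% × ($1263.00 − $600.00) = $30.00 + 9.6% × $663.00 = $93.65
Health Levy: 0.66% × $2255.00 = $14.88
Training Fund Levy: 5.46% × $2255.00 = $123.12
Total withheld: $93.65 + $14.88 + $123.12 = $231.65
Net pay: $2255.00 − $231.65 = $2023.35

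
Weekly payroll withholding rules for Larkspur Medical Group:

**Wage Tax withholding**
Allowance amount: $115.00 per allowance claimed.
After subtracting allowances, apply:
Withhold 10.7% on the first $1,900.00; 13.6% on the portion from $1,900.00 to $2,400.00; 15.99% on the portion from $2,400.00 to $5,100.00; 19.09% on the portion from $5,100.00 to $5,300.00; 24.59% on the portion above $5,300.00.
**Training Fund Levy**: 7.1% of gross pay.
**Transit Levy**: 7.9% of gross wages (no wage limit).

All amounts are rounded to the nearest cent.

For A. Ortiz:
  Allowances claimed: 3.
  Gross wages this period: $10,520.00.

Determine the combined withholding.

$3,517.97

Wage Tax: taxable = $10,520.00 − 3×$115.00 = $10,175.00
  $741.21 + 24.59% × ($10,175.00 − $5,300.00) = $741.21 + 24.59% × $4,875.00 = $1,939.97
Training Fund Levy: 7.1% × $10,520.00 = $746.92
Transit Levy: 7.9% × $10,520.00 = $831.08
Total: $1,939.97 + $746.92 + $831.08 = $3,517.97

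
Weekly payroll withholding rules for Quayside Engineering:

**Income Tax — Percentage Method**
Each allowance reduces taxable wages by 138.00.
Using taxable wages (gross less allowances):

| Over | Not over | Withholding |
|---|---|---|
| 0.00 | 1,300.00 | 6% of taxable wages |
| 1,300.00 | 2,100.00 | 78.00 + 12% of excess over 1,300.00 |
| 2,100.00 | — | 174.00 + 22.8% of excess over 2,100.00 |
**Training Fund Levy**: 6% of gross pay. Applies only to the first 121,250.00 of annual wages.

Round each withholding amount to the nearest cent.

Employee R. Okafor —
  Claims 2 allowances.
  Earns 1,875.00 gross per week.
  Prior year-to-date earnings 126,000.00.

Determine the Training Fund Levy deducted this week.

0.00

Training Fund Levy: YTD 126,000.00 ≥ cap 121,250.00 → 0.00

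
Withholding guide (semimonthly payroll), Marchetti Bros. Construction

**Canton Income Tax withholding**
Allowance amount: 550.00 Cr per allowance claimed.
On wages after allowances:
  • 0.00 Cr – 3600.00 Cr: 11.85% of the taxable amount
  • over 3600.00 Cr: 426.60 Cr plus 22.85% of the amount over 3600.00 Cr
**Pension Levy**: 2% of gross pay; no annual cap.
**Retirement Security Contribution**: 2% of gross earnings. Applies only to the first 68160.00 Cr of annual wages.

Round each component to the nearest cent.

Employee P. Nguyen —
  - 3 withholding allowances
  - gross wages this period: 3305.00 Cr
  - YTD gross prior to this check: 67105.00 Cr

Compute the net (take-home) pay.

Canton Income Tax: taxable = 3305.00 Cr − 3×550.00 Cr = 1655.00 Cr
  11.85% × 1655.00 Cr = 196.12 Cr
Pension Levy: 2% × 3305.00 Cr = 66.10 Cr
Retirement Security Contribution: cap 68160.00 Cr − YTD 67105.00 Cr = 1055.00 Cr subject; 2% × 1055.00 Cr = 21.10 Cr
Total withheld: 196.12 Cr + 66.10 Cr + 21.10 Cr = 283.32 Cr
Net pay: 3305.00 Cr − 283.32 Cr = 3021.68 Cr

3021.68 Cr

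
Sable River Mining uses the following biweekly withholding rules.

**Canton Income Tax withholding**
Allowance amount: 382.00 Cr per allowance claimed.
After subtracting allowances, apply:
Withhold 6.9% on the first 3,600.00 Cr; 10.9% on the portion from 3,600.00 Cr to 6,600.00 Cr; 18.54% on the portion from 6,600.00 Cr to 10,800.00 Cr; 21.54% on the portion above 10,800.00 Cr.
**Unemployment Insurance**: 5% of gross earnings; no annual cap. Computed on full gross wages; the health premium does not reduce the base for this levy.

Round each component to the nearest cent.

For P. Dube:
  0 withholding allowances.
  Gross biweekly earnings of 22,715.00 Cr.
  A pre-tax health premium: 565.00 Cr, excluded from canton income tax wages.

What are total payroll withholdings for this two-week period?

4,934.62 Cr

Canton Income Tax: taxable = 22,715.00 Cr − 565.00 Cr = 22,150.00 Cr
  1,354.08 Cr + 21.54% × (22,150.00 Cr − 10,800.00 Cr) = 1,354.08 Cr + 21.54% × 11,350.00 Cr = 3,798.87 Cr
Unemployment Insurance: 5% × 22,715.00 Cr = 1,135.75 Cr
Total: 3,798.87 Cr + 1,135.75 Cr = 4,934.62 Cr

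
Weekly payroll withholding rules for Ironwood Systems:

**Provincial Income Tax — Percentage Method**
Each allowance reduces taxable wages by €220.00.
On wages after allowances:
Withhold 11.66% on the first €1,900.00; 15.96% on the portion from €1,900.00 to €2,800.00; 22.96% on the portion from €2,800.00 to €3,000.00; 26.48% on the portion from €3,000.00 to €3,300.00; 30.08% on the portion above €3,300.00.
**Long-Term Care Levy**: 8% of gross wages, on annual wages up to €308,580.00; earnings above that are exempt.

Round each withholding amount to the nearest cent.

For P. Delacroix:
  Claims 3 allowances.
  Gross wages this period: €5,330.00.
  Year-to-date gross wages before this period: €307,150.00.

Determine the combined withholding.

Provincial Income Tax: taxable = €5,330.00 − 3×€220.00 = €4,670.00
  €490.54 + 30.08% × (€4,670.00 − €3,300.00) = €490.54 + 30.08% × €1,370.00 = €902.64
Long-Term Care Levy: cap €308,580.00 − YTD €307,150.00 = €1,430.00 subject; 8% × €1,430.00 = €114.40
Total: €902.64 + €114.40 = €1,017.04

€1,017.04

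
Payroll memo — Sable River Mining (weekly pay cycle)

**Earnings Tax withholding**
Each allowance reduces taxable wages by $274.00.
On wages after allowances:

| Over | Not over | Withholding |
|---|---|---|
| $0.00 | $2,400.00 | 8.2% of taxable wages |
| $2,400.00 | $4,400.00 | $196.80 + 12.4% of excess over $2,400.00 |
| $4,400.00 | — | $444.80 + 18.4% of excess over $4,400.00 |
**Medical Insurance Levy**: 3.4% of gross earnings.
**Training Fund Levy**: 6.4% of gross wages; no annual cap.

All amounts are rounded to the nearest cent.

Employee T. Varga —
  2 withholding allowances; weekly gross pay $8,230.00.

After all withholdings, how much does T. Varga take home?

$6,374.77

Earnings Tax: taxable = $8,230.00 − 2×$274.00 = $7,682.00
  $444.80 + 18.4% × ($7,682.00 − $4,400.00) = $444.80 + 18.4% × $3,282.00 = $1,048.69
Medical Insurance Levy: 3.4% × $8,230.00 = $279.82
Training Fund Levy: 6.4% × $8,230.00 = $526.72
Total withheld: $1,048.69 + $279.82 + $526.72 = $1,855.23
Net pay: $8,230.00 − $1,855.23 = $6,374.77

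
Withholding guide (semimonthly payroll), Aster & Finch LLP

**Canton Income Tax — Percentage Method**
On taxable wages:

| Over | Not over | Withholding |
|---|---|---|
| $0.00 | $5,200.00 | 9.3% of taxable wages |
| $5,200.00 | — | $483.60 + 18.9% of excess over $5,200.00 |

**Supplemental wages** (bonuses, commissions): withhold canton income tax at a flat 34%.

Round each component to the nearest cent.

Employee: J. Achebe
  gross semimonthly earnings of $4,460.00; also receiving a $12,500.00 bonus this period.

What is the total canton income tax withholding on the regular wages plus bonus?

$4,664.78

Canton Income Tax: taxable = $4,460.00
  9.3% × $4,460.00 = $414.78
Supplemental (34% flat on bonus): 34% × $12,500.00 = $4,250.00
Total canton income tax: $414.78 + $4,250.00 = $4,664.78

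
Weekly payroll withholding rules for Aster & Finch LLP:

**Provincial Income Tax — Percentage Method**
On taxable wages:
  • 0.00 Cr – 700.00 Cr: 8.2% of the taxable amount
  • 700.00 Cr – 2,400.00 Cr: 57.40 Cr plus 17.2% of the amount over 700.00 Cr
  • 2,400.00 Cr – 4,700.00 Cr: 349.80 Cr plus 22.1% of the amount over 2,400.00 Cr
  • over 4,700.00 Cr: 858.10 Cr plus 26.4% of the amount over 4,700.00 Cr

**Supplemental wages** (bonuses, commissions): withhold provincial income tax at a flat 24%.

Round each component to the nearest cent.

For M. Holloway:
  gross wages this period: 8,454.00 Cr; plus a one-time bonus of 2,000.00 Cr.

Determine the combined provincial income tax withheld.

2,329.16 Cr

Provincial Income Tax: taxable = 8,454.00 Cr
  858.10 Cr + 26.4% × (8,454.00 Cr − 4,700.00 Cr) = 858.10 Cr + 26.4% × 3,754.00 Cr = 1,849.16 Cr
Supplemental (24% flat on bonus): 24% × 2,000.00 Cr = 480.00 Cr
Total provincial income tax: 1,849.16 Cr + 480.00 Cr = 2,329.16 Cr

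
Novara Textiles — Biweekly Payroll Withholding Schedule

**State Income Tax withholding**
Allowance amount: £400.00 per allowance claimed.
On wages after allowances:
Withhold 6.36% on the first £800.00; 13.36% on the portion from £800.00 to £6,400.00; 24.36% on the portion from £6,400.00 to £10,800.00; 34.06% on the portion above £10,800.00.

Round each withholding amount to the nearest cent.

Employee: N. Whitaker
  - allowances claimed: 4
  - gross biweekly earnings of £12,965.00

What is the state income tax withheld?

£2,063.32

State Income Tax: taxable = £12,965.00 − 4×£400.00 = £11,365.00
  £1,870.88 + 34.06% × (£11,365.00 − £10,800.00) = £1,870.88 + 34.06% × £565.00 = £2,063.32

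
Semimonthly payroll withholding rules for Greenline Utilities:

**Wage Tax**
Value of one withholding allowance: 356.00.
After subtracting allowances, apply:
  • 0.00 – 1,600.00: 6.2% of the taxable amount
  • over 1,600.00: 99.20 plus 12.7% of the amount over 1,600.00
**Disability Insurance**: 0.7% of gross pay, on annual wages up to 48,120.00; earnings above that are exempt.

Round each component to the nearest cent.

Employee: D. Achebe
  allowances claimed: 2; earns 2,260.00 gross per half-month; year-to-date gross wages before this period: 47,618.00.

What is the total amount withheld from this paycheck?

Wage Tax: taxable = 2,260.00 − 2×356.00 = 1,548.00
  6.2% × 1,548.00 = 95.98
Disability Insurance: cap 48,120.00 − YTD 47,618.00 = 502.00 subject; 0.7% × 502.00 = 3.51
Total: 95.98 + 3.51 = 99.49

99.49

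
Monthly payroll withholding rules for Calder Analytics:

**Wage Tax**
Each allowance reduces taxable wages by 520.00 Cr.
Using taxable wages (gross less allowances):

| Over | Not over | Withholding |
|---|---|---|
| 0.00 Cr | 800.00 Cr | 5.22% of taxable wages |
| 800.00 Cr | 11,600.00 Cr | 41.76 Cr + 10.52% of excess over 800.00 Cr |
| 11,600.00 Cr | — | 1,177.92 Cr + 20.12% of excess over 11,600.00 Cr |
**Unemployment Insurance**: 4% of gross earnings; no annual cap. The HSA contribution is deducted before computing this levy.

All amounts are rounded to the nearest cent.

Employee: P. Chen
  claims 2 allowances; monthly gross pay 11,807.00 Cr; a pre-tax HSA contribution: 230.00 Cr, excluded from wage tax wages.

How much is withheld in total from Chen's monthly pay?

1,529.17 Cr

Wage Tax: taxable = 11,807.00 Cr − 230.00 Cr − 2×520.00 Cr = 10,537.00 Cr
  41.76 Cr + 10.52% × (10,537.00 Cr − 800.00 Cr) = 41.76 Cr + 10.52% × 9,737.00 Cr = 1,066.09 Cr
Unemployment Insurance: 4% × 11,577.00 Cr = 463.08 Cr
Total: 1,066.09 Cr + 463.08 Cr = 1,529.17 Cr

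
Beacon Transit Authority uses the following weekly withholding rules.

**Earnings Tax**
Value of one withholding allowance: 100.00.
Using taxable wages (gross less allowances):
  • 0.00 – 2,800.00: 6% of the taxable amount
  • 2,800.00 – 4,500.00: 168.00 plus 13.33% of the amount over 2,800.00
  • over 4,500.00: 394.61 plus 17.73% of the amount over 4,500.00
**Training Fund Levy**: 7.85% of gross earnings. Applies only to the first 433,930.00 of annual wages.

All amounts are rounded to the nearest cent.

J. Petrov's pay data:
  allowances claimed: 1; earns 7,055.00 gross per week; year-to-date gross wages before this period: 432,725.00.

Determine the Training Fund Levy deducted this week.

94.59

Training Fund Levy: cap 433,930.00 − YTD 432,725.00 = 1,205.00 subject; 7.85% × 1,205.00 = 94.59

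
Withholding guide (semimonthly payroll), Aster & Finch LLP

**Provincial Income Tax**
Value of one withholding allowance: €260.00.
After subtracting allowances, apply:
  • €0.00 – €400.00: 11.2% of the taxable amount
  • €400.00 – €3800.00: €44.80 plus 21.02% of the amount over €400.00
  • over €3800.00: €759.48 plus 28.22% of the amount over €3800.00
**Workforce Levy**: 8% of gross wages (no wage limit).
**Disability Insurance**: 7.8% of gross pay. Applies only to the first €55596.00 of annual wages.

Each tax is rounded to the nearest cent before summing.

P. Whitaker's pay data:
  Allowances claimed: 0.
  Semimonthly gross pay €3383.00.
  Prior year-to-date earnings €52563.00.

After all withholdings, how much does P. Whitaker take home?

Provincial Income Tax: taxable = €3383.00
  €44.80 + 21.02% × (€3383.00 − €400.00) = €44.80 + 21.02% × €2983.00 = €671.83
Workforce Levy: 8% × €3383.00 = €270.64
Disability Insurance: cap €55596.00 − YTD €52563.00 = €3033.00 subject; 7.8% × €3033.00 = €236.57
Total withheld: €671.83 + €270.64 + €236.57 = €1179.04
Net pay: €3383.00 − €1179.04 = €2203.96

€2203.96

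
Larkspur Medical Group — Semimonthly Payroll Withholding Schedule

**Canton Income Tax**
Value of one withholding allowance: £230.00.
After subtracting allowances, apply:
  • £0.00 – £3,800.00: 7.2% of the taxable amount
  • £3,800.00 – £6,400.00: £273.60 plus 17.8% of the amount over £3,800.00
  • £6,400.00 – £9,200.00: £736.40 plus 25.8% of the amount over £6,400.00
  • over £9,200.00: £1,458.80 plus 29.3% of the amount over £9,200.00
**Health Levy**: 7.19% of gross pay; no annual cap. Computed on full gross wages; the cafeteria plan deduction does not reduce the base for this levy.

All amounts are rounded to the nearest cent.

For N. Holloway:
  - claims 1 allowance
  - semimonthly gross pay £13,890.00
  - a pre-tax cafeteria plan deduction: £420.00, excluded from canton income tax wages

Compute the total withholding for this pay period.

£3,641.21

Canton Income Tax: taxable = £13,890.00 − £420.00 − 1×£230.00 = £13,240.00
  £1,458.80 + 29.3% × (£13,240.00 − £9,200.00) = £1,458.80 + 29.3% × £4,040.00 = £2,642.52
Health Levy: 7.19% × £13,890.00 = £998.69
Total: £2,642.52 + £998.69 = £3,641.21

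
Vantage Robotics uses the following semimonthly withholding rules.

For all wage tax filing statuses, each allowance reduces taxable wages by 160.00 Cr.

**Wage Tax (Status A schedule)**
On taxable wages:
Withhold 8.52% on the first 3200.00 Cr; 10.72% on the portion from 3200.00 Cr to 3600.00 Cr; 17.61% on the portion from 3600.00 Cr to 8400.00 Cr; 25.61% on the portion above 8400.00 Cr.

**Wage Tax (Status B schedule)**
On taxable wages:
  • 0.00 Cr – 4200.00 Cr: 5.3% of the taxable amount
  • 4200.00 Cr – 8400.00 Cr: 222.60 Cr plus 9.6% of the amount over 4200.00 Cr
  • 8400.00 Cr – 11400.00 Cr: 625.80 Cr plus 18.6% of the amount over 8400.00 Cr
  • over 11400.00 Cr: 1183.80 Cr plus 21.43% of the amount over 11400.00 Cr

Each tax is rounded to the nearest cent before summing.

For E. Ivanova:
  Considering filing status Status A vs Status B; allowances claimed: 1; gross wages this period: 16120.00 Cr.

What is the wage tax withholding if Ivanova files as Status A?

Wage Tax (Status A): taxable = 16120.00 Cr − 1×160.00 Cr = 15960.00 Cr
  1160.80 Cr + 25.61% × (15960.00 Cr − 8400.00 Cr) = 1160.80 Cr + 25.61% × 7560.00 Cr = 3096.92 Cr

3096.92 Cr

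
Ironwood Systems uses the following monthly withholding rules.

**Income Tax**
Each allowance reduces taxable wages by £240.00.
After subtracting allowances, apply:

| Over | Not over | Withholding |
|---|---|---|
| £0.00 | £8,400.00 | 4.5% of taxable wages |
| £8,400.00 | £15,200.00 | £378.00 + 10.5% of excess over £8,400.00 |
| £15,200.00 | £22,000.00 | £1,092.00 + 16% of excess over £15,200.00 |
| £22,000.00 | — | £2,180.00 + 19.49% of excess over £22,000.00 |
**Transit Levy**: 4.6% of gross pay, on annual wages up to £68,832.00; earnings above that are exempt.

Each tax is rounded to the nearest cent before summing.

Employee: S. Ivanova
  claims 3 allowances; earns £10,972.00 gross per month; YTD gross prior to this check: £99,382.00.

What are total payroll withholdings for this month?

£572.46

Income Tax: taxable = £10,972.00 − 3×£240.00 = £10,252.00
  £378.00 + 10.5% × (£10,252.00 − £8,400.00) = £378.00 + 10.5% × £1,852.00 = £572.46
Transit Levy: YTD £99,382.00 ≥ cap £68,832.00 → £0.00
Total: £572.46 + £0.00 = £572.46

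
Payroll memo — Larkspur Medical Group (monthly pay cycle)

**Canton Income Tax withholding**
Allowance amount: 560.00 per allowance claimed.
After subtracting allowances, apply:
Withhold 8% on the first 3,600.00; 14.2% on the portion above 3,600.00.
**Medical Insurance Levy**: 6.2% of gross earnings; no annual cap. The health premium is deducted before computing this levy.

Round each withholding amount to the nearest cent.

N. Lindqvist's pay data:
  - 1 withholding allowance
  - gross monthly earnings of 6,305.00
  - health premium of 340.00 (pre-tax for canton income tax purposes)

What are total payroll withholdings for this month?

914.14

Canton Income Tax: taxable = 6,305.00 − 340.00 − 1×560.00 = 5,405.00
  288.00 + 14.2% × (5,405.00 − 3,600.00) = 288.00 + 14.2% × 1,805.00 = 544.31
Medical Insurance Levy: 6.2% × 5,965.00 = 369.83
Total: 544.31 + 369.83 = 914.14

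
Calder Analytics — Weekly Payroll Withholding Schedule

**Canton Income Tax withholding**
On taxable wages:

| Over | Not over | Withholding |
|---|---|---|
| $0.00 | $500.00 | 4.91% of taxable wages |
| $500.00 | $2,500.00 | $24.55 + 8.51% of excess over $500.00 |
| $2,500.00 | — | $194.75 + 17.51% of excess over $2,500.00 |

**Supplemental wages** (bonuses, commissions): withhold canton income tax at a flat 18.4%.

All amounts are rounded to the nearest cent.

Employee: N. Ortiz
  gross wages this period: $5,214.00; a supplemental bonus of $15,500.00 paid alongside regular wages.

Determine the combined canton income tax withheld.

Canton Income Tax: taxable = $5,214.00
  $194.75 + 17.51% × ($5,214.00 − $2,500.00) = $194.75 + 17.51% × $2,714.00 = $669.97
Supplemental (18.4% flat on bonus): 18.4% × $15,500.00 = $2,852.00
Total canton income tax: $669.97 + $2,852.00 = $3,521.97

$3,521.97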